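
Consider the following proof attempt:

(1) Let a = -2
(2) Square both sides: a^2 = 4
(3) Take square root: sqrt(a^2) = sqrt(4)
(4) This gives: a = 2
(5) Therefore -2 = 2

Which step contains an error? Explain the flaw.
Step 4: This gives: a = 2

Step 4 incorrectly states that sqrt(a^2) = a. The correct identity is sqrt(a^2) = |a|. Since a = -2 < 0, we have sqrt(a^2) = |-2| = 2, not a = -2.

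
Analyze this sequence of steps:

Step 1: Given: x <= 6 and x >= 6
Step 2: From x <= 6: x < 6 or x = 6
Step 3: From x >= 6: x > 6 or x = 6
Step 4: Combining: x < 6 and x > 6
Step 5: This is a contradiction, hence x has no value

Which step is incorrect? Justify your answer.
Step 4: Combining: x < 6 and x > 6

Step 4 incorrectly combines the conditions. From x <= 6 and x >= 6, the intersection is x = 6. The error treats the 'or' cases as 'and' requirements. The correct conclusion is that x = 6 is the unique solution, not that no solution exists.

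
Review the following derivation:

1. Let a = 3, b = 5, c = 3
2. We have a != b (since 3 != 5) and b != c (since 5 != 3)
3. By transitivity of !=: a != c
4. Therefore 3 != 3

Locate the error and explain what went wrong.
Step 3: By transitivity of !=: a != c

Step 3 incorrectly applies transitivity to the '!=' relation. Transitivity states: if a R b and b R c, then a R c. However, '!=' is not transitive. Counterexample: 3 != 5 and 5 != 3, but 3 = 3 (both equal 3). Transitivity holds for relations like <, <=, =, but not for !=.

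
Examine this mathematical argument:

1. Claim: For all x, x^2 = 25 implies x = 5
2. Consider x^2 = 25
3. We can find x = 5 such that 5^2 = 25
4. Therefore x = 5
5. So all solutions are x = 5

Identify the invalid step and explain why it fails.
Step 4: Therefore x = 5

Step 4 incorrectly concludes that x = 5 is the only solution. The proof shows that x = 5 is A solution (existence), but does not show it is the ONLY solution (uniqueness). In fact, x = -5 is also a solution since (-5)^2 = 25. Finding one solution doesn't prove there are no others.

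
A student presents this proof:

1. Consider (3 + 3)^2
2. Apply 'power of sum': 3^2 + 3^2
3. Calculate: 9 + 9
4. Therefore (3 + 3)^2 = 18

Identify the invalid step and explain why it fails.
Step 2: Apply 'power of sum': 3^2 + 3^2

Step 2 incorrectly applies a non-existent rule '(a+b)^n = a^n + b^n'. This is false in general. The correct expansion uses the binomial theorem. The actual value is (3 + 3)^2 = 6^2 = 36, not 18.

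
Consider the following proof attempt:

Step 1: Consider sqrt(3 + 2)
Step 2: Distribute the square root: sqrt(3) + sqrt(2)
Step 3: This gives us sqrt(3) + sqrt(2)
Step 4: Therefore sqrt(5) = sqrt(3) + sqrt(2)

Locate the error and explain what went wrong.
Step 2: Distribute the square root: sqrt(3) + sqrt(2)

Step 2 incorrectly 'distributes' the square root over addition. The square root function does not distribute: sqrt(a + b) ≠ sqrt(a) + sqrt(b). In fact, sqrt(3 + 2) = sqrt(5) ≈ 2.2361, while sqrt(3) + sqrt(2) ≈ 3.1463.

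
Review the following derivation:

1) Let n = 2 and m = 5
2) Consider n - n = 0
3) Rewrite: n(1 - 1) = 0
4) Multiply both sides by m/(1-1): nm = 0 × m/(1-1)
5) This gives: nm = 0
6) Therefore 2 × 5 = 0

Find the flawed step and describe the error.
Step 4: Multiply both sides by m/(1-1): nm = 0 × m/(1-1)

Step 4 multiplies both sides by m/(1-1). However, 1-1 = 0, so this is multiplication by m/0, which is undefined. We cannot multiply by an undefined expression.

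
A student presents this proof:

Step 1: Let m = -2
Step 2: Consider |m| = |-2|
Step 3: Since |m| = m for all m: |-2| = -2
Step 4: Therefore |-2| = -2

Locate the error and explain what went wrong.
Step 3: Since |m| = m for all m: |-2| = -2

Step 3 incorrectly states that |m| = m for all m. The correct definition is |m| = m when m >= 0, and |m| = -m when m < 0. Since -2 < 0, we have |-2| = -(-2) = 2, not -2.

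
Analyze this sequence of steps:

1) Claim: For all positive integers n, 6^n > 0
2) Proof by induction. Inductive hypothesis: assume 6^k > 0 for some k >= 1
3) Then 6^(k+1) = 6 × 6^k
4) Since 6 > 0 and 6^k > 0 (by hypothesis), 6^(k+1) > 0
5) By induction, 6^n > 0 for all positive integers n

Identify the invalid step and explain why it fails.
Step 5: By induction, 6^n > 0 for all positive integers n

Step 5 concludes the proof by induction, but no base case was ever established. A valid induction proof requires: (1) a base case proving 6^1 > 0, and (2) an inductive step showing IF 6^k > 0 THEN 6^(k+1) > 0. Steps 2-4 correctly establish the inductive step, but without the base case the conclusion in step 5 does not follow.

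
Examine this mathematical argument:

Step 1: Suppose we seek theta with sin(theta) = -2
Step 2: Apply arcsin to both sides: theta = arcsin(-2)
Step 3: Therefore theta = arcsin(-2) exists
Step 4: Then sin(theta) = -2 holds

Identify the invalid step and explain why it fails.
Step 2: Apply arcsin to both sides: theta = arcsin(-2)

Step 2 applies arcsin to -2. However, arcsin(x) is only defined for x in [-1, 1] because sin(theta) can only produce values in that range. Since |-2| > 1, arcsin(-2) is undefined. There is no angle whose sine equals -2.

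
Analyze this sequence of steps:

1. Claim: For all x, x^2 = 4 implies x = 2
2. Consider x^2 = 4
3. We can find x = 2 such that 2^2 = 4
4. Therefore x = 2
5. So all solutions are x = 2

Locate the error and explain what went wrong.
Step 4: Therefore x = 2

Step 4 incorrectly concludes that x = 2 is the only solution. The proof shows that x = 2 is A solution (existence), but does not show it is the ONLY solution (uniqueness). In fact, x = -2 is also a solution since (-2)^2 = 4. Finding one solution doesn't prove there are no others.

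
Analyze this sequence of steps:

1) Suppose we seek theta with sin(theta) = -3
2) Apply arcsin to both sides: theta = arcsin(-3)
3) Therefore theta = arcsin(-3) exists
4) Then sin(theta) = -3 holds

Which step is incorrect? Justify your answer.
Step 2: Apply arcsin to both sides: theta = arcsin(-3)

Step 2 applies arcsin to -3. However, arcsin(x) is only defined for x in [-1, 1] because sin(theta) can only produce values in that range. Since |-3| > 1, arcsin(-3) is undefined. There is no angle whose sine equals -3.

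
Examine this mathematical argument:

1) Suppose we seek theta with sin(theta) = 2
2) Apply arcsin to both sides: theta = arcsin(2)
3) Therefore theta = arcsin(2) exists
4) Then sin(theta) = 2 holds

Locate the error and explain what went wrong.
Step 2: Apply arcsin to both sides: theta = arcsin(2)

Step 2 applies arcsin to 2. However, arcsin(x) is only defined for x in [-1, 1] because sin(theta) can only produce values in that range. Since |2| > 1, arcsin(2) is undefined. There is no angle whose sine equals 2.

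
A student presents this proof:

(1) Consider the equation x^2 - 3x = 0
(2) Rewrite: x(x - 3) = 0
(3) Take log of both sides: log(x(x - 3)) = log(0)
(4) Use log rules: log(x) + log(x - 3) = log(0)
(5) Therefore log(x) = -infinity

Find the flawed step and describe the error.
Step 3: Take log of both sides: log(x(x - 3)) = log(0)

Step 3 takes the logarithm of both sides, resulting in log(0) on the right side. The logarithm is only defined for positive numbers; log(0) is undefined (approaches negative infinity). This operation is invalid.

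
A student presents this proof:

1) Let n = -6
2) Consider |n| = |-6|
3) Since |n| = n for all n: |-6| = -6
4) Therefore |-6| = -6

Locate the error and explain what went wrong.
Step 3: Since |n| = n for all n: |-6| = -6

Step 3 incorrectly states that |n| = n for all n. The correct definition is |n| = n when n >= 0, and |n| = -n when n < 0. Since -6 < 0, we have |-6| = -(-6) = 6, not -6.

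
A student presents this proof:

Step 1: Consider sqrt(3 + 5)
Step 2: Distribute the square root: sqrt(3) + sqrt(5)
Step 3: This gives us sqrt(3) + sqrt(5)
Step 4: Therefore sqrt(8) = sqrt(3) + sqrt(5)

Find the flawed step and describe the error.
Step 2: Distribute the square root: sqrt(3) + sqrt(5)

Step 2 incorrectly 'distributes' the square root over addition. The square root function does not distribute: sqrt(a + b) ≠ sqrt(a) + sqrt(b). In fact, sqrt(3 + 5) = sqrt(8) ≈ 2.8284, while sqrt(3) + sqrt(5) ≈ 3.9681.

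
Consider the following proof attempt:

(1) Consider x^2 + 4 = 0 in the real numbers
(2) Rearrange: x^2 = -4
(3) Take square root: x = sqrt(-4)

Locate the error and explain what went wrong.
Step 3: Take square root: x = sqrt(-4)

Step 3 takes the square root of -4, which is negative. In the real number system, the square root of a negative number is undefined. The equation x^2 + 4 = 0 has no real solutions. Square roots of negative numbers only exist in the complex numbers.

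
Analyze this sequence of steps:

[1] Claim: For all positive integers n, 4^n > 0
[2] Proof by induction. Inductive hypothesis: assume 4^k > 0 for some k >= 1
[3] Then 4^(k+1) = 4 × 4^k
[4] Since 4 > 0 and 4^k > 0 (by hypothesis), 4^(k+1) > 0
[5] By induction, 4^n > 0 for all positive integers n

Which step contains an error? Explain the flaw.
Step 5: By induction, 4^n > 0 for all positive integers n

Step 5 concludes the proof by induction, but no base case was ever established. A valid induction proof requires: (1) a base case proving 4^1 > 0, and (2) an inductive step showing IF 4^k > 0 THEN 4^(k+1) > 0. Steps 2-4 correctly establish the inductive step, but without the base case the conclusion in step 5 does not follow.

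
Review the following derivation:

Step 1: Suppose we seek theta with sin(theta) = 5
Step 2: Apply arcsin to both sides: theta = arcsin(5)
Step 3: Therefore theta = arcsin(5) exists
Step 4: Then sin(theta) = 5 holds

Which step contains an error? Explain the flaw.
Step 2: Apply arcsin to both sides: theta = arcsin(5)

Step 2 applies arcsin to 5. However, arcsin(x) is only defined for x in [-1, 1] because sin(theta) can only produce values in that range. Since |5| > 1, arcsin(5) is undefined. There is no angle whose sine equals 5.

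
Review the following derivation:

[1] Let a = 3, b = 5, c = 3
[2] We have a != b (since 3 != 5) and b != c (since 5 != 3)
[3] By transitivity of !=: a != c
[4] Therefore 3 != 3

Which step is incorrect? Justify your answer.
Step 3: By transitivity of !=: a != c

Step 3 incorrectly applies transitivity to the '!=' relation. Transitivity states: if a R b and b R c, then a R c. However, '!=' is not transitive. Counterexample: 3 != 5 and 5 != 3, but 3 = 3 (both equal 3). Transitivity holds for relations like <, <=, =, but not for !=.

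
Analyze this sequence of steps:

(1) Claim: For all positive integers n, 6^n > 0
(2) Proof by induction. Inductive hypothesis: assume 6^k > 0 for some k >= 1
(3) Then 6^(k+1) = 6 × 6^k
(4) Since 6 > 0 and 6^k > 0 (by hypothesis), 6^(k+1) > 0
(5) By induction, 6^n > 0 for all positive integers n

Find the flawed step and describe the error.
Step 5: By induction, 6^n > 0 for all positive integers n

Step 5 concludes the proof by induction, but no base case was ever established. A valid induction proof requires: (1) a base case proving 6^1 > 0, and (2) an inductive step showing IF 6^k > 0 THEN 6^(k+1) > 0. Steps 2-4 correctly establish the inductive step, but without the base case the conclusion in step 5 does not follow.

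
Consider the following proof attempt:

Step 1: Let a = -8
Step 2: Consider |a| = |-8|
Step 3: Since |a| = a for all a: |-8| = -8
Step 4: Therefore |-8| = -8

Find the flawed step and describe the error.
Step 3: Since |a| = a for all a: |-8| = -8

Step 3 incorrectly states that |a| = a for all a. The correct definition is |a| = a when a >= 0, and |a| = -a when a < 0. Since -8 < 0, we have |-8| = -(-8) = 8, not -8.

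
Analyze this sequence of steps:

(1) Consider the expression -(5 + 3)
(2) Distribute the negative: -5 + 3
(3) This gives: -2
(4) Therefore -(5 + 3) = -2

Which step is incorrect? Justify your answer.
Step 2: Distribute the negative: -5 + 3

Step 2 incorrectly distributes the negative sign. The correct distribution is -(5 + 3) = -5 - 3 = -8. The negative must be applied to both terms, not just the first. The error treats -(5 + 3) as -5 + 3, which equals -2 instead of -8.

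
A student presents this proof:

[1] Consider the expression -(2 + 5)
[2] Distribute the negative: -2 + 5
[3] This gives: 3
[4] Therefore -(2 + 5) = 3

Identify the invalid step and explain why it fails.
Step 2: Distribute the negative: -2 + 5

Step 2 incorrectly distributes the negative sign. The correct distribution is -(2 + 5) = -2 - 5 = -7. The negative must be applied to both terms, not just the first. The error treats -(2 + 5) as -2 + 5, which equals 3 instead of -7.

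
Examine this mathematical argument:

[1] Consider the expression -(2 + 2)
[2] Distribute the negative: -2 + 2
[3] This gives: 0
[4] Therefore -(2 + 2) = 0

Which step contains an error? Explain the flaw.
Step 2: Distribute the negative: -2 + 2

Step 2 incorrectly distributes the negative sign. The correct distribution is -(2 + 2) = -2 - 2 = -4. The negative must be applied to both terms, not just the first. The error treats -(2 + 2) as -2 + 2, which equals 0 instead of -4.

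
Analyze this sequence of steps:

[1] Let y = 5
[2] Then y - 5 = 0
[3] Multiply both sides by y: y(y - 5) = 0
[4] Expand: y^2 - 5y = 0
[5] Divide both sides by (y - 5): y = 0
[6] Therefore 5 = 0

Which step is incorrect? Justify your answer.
Step 5: Divide both sides by (y - 5): y = 0

Step 5 divides both sides by (y - 5). However, since y = 5, we have (y - 5) = 0. Division by zero is undefined, making this step invalid.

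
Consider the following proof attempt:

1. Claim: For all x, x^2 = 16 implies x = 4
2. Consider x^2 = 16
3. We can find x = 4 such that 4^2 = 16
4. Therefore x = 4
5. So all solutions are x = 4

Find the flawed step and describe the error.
Step 4: Therefore x = 4

Step 4 incorrectly concludes that x = 4 is the only solution. The proof shows that x = 4 is A solution (existence), but does not show it is the ONLY solution (uniqueness). In fact, x = -4 is also a solution since (-4)^2 = 16. Finding one solution doesn't prove there are no others.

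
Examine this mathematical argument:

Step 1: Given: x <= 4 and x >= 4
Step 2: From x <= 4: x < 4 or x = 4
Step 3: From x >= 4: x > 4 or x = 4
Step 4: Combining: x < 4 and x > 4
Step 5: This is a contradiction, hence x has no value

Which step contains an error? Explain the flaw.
Step 4: Combining: x < 4 and x > 4

Step 4 incorrectly combines the conditions. From x <= 4 and x >= 4, the intersection is x = 4. The error treats the 'or' cases as 'and' requirements. The correct conclusion is that x = 4 is the unique solution, not that no solution exists.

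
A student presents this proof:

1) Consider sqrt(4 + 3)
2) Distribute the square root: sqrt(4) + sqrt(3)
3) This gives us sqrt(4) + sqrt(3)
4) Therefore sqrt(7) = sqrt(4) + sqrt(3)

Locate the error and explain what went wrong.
Step 2: Distribute the square root: sqrt(4) + sqrt(3)

Step 2 incorrectly 'distributes' the square root over addition. The square root function does not distribute: sqrt(a + b) ≠ sqrt(a) + sqrt(b). In fact, sqrt(4 + 3) = sqrt(7) ≈ 2.6458, while sqrt(4) + sqrt(3) ≈ 3.7321.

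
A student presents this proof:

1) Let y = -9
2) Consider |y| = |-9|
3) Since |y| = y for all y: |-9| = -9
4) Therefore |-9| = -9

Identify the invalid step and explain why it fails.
Step 3: Since |y| = y for all y: |-9| = -9

Step 3 incorrectly states that |y| = y for all y. The correct definition is |y| = y when y >= 0, and |y| = -y when y < 0. Since -9 < 0, we have |-9| = -(-9) = 9, not -9.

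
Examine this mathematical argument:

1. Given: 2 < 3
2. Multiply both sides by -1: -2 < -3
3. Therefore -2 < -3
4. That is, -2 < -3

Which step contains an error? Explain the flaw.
Step 2: Multiply both sides by -1: -2 < -3

Step 2 multiplies both sides by -1 but fails to reverse the inequality sign. When multiplying (or dividing) an inequality by a negative number, the direction must be reversed. Since 2 < 3, we should get -2 > -3, i.e., -2 > -3.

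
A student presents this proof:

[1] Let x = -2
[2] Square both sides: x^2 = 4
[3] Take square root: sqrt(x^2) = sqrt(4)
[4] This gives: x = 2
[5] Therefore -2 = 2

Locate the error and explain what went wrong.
Step 4: This gives: x = 2

Step 4 incorrectly states that sqrt(x^2) = x. The correct identity is sqrt(x^2) = |x|. Since x = -2 < 0, we have sqrt(x^2) = |-2| = 2, not x = -2.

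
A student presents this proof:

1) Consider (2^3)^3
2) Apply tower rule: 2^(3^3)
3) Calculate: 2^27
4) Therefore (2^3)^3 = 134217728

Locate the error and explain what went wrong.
Step 2: Apply tower rule: 2^(3^3)

Step 2 incorrectly states that (a^b)^c = a^(b^c). The correct rule is (a^b)^c = a^(b×c). The actual value is (2^3)^3 = 2^9 = 512, not 2^27 = 134217728.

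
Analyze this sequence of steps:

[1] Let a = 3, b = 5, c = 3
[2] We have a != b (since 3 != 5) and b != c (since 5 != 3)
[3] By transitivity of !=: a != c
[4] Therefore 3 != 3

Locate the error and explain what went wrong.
Step 3: By transitivity of !=: a != c

Step 3 incorrectly applies transitivity to the '!=' relation. Transitivity states: if a R b and b R c, then a R c. However, '!=' is not transitive. Counterexample: 3 != 5 and 5 != 3, but 3 = 3 (both equal 3). Transitivity holds for relations like <, <=, =, but not for !=.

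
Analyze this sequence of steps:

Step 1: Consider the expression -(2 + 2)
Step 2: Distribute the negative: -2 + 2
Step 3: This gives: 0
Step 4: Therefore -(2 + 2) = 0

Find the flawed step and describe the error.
Step 2: Distribute the negative: -2 + 2

Step 2 incorrectly distributes the negative sign. The correct distribution is -(2 + 2) = -2 - 2 = -4. The negative must be applied to both terms, not just the first. The error treats -(2 + 2) as -2 + 2, which equals 0 instead of -4.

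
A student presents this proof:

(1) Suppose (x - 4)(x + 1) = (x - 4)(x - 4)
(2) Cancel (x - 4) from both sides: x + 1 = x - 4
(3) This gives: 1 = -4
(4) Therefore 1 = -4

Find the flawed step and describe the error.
Step 2: Cancel (x - 4) from both sides: x + 1 = x - 4

Step 2 cancels (x - 4) from both sides. This is only valid if (x - 4) ≠ 0, i.e., x ≠ 4. When x = 4, both sides equal zero regardless of the other factors. The correct approach requires considering x = 4 as a separate case.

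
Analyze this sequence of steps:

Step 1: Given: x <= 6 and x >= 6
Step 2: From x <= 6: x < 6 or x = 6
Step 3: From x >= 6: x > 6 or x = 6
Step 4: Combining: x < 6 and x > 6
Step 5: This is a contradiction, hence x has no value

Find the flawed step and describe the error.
Step 4: Combining: x < 6 and x > 6

Step 4 incorrectly combines the conditions. From x <= 6 and x >= 6, the intersection is x = 6. The error treats the 'or' cases as 'and' requirements. The correct conclusion is that x = 6 is the unique solution, not that no solution exists.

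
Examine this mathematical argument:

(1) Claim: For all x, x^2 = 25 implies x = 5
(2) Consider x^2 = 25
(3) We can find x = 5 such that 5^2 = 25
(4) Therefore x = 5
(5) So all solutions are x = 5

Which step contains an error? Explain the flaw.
Step 4: Therefore x = 5

Step 4 incorrectly concludes that x = 5 is the only solution. The proof shows that x = 5 is A solution (existence), but does not show it is the ONLY solution (uniqueness). In fact, x = -5 is also a solution since (-5)^2 = 25. Finding one solution doesn't prove there are no others.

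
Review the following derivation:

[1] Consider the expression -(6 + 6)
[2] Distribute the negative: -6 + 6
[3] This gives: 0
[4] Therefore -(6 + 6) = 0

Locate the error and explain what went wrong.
Step 2: Distribute the negative: -6 + 6

Step 2 incorrectly distributes the negative sign. The correct distribution is -(6 + 6) = -6 - 6 = -12. The negative must be applied to both terms, not just the first. The error treats -(6 + 6) as -6 + 6, which equals 0 instead of -12.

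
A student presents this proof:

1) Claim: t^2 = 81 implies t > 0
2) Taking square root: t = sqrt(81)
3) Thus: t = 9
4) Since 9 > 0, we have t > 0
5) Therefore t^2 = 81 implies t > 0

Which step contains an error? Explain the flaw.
Step 2: Taking square root: t = sqrt(81)

Step 2 takes the square root and assumes the positive root only. The equation t^2 = 81 actually has two solutions: t = 9 and t = -9. The proof silently assumes t > 0 without justification, then uses this assumption to conclude t > 0, which is circular. The counterexample t = -9 shows the claim is false.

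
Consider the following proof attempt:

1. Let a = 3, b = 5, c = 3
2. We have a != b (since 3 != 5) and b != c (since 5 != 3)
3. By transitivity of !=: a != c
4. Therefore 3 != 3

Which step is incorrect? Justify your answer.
Step 3: By transitivity of !=: a != c

Step 3 incorrectly applies transitivity to the '!=' relation. Transitivity states: if a R b and b R c, then a R c. However, '!=' is not transitive. Counterexample: 3 != 5 and 5 != 3, but 3 = 3 (both equal 3). Transitivity holds for relations like <, <=, =, but not for !=.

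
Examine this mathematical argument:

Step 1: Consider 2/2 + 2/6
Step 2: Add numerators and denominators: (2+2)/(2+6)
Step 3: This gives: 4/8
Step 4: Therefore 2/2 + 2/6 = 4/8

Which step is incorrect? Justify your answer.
Step 2: Add numerators and denominators: (2+2)/(2+6)

Step 2 incorrectly adds fractions by separately adding numerators and denominators. This is wrong. The correct method requires a common denominator: 2/2 + 2/6 = (2×6 + 2×2)/(2×6) = 16/12 = 4/3. The method used gives 4/8, which is different.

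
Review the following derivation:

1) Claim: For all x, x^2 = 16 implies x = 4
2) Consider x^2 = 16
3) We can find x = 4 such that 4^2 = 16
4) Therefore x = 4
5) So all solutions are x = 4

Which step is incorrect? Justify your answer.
Step 4: Therefore x = 4

Step 4 incorrectly concludes that x = 4 is the only solution. The proof shows that x = 4 is A solution (existence), but does not show it is the ONLY solution (uniqueness). In fact, x = -4 is also a solution since (-4)^2 = 16. Finding one solution doesn't prove there are no others.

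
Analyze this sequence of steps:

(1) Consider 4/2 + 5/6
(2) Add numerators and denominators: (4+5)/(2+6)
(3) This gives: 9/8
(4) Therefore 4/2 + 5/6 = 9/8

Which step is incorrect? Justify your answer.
Step 2: Add numerators and denominators: (4+5)/(2+6)

Step 2 incorrectly adds fractions by separately adding numerators and denominators. This is wrong. The correct method requires a common denominator: 4/2 + 5/6 = (4×6 + 5×2)/(2×6) = 34/12 = 17/6. The method used gives 9/8, which is different.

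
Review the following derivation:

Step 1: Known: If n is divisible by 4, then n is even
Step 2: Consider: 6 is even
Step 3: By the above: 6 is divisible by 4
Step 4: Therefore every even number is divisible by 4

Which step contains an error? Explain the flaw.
Step 3: By the above: 6 is divisible by 4

Step 3 commits the fallacy of affirming the consequent. The known fact 'divisible by 4 → even' does NOT imply 'even → divisible by 4'. That would be the converse, which is false. For example, 6 is even but 6 ÷ 4 = 1.50, which is not an integer.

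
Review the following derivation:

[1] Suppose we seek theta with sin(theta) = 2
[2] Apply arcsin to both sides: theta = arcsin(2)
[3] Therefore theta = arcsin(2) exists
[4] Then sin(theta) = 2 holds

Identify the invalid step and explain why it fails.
Step 2: Apply arcsin to both sides: theta = arcsin(2)

Step 2 applies arcsin to 2. However, arcsin(x) is only defined for x in [-1, 1] because sin(theta) can only produce values in that range. Since |2| > 1, arcsin(2) is undefined. There is no angle whose sine equals 2.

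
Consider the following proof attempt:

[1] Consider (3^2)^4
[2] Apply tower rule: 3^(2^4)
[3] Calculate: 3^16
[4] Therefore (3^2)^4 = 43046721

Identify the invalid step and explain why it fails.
Step 2: Apply tower rule: 3^(2^4)

Step 2 incorrectly states that (a^b)^c = a^(b^c). The correct rule is (a^b)^c = a^(b×c). The actual value is (3^2)^4 = 3^8 = 6561, not 3^16 = 43046721.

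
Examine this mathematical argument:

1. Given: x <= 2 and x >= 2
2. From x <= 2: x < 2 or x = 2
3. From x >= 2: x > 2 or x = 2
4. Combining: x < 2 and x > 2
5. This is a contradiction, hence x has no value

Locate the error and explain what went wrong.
Step 4: Combining: x < 2 and x > 2

Step 4 incorrectly combines the conditions. From x <= 2 and x >= 2, the intersection is x = 2. The error treats the 'or' cases as 'and' requirements. The correct conclusion is that x = 2 is the unique solution, not that no solution exists.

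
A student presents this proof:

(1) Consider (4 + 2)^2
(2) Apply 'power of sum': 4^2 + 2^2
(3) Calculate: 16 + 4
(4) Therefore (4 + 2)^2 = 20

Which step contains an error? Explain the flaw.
Step 2: Apply 'power of sum': 4^2 + 2^2

Step 2 incorrectly applies a non-existent rule '(a+b)^n = a^n + b^n'. This is false in general. The correct expansion uses the binomial theorem. The actual value is (4 + 2)^2 = 6^2 = 36, not 20.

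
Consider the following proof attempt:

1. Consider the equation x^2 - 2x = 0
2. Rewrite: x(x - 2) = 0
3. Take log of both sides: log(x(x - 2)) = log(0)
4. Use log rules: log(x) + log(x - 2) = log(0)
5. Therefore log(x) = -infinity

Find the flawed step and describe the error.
Step 3: Take log of both sides: log(x(x - 2)) = log(0)

Step 3 takes the logarithm of both sides, resulting in log(0) on the right side. The logarithm is only defined for positive numbers; log(0) is undefined (approaches negative infinity). This operation is invalid.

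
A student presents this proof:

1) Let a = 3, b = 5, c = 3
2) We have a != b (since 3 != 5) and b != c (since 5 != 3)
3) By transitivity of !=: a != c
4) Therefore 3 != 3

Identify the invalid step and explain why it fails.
Step 3: By transitivity of !=: a != c

Step 3 incorrectly applies transitivity to the '!=' relation. Transitivity states: if a R b and b R c, then a R c. However, '!=' is not transitive. Counterexample: 3 != 5 and 5 != 3, but 3 = 3 (both equal 3). Transitivity holds for relations like <, <=, =, but not for !=.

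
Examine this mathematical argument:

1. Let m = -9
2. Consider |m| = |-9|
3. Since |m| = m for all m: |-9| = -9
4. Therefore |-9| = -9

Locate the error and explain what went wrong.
Step 3: Since |m| = m for all m: |-9| = -9

Step 3 incorrectly states that |m| = m for all m. The correct definition is |m| = m when m >= 0, and |m| = -m when m < 0. Since -9 < 0, we have |-9| = -(-9) = 9, not -9.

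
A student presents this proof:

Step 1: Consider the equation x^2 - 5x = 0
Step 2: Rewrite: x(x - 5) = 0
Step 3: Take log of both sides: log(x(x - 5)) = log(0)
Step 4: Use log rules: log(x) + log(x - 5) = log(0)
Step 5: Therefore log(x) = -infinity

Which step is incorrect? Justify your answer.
Step 3: Take log of both sides: log(x(x - 5)) = log(0)

Step 3 takes the logarithm of both sides, resulting in log(0) on the right side. The logarithm is only defined for positive numbers; log(0) is undefined (approaches negative infinity). This operation is invalid.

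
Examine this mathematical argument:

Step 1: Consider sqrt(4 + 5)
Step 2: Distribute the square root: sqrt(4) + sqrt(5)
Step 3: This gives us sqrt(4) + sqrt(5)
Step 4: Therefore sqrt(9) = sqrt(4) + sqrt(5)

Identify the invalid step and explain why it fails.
Step 2: Distribute the square root: sqrt(4) + sqrt(5)

Step 2 incorrectly 'distributes' the square root over addition. The square root function does not distribute: sqrt(a + b) ≠ sqrt(a) + sqrt(b). In fact, sqrt(4 + 5) = sqrt(9) ≈ 3.0000, while sqrt(4) + sqrt(5) ≈ 4.2361.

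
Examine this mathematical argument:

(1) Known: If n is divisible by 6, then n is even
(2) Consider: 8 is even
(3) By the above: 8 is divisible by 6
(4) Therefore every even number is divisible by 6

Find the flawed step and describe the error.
Step 3: By the above: 8 is divisible by 6

Step 3 commits the fallacy of affirming the consequent. The known fact 'divisible by 6 → even' does NOT imply 'even → divisible by 6'. That would be the converse, which is false. For example, 8 is even but 8 ÷ 6 = 1.33, which is not an integer.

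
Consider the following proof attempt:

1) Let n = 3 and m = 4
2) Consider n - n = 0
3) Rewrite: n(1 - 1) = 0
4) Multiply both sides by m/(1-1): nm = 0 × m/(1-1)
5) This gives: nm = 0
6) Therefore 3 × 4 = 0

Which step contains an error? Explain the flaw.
Step 4: Multiply both sides by m/(1-1): nm = 0 × m/(1-1)

Step 4 multiplies both sides by m/(1-1). However, 1-1 = 0, so this is multiplication by m/0, which is undefined. We cannot multiply by an undefined expression.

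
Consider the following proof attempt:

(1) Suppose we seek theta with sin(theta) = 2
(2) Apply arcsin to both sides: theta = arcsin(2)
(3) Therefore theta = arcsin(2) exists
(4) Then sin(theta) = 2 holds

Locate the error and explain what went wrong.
Step 2: Apply arcsin to both sides: theta = arcsin(2)

Step 2 applies arcsin to 2. However, arcsin(x) is only defined for x in [-1, 1] because sin(theta) can only produce values in that range. Since |2| > 1, arcsin(2) is undefined. There is no angle whose sine equals 2.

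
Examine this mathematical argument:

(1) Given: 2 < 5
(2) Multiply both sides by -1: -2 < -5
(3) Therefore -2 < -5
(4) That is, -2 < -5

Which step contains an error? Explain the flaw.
Step 2: Multiply both sides by -1: -2 < -5

Step 2 multiplies both sides by -1 but fails to reverse the inequality sign. When multiplying (or dividing) an inequality by a negative number, the direction must be reversed. Since 2 < 5, we should get -2 > -5, i.e., -2 > -5.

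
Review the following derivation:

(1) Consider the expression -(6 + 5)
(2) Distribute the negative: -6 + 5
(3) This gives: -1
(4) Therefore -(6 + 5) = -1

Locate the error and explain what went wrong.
Step 2: Distribute the negative: -6 + 5

Step 2 incorrectly distributes the negative sign. The correct distribution is -(6 + 5) = -6 - 5 = -11. The negative must be applied to both terms, not just the first. The error treats -(6 + 5) as -6 + 5, which equals -1 instead of -11.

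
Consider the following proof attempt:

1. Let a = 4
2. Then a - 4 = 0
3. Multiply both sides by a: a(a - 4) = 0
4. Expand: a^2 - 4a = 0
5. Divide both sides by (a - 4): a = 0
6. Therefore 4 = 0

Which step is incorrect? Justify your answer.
Step 5: Divide both sides by (a - 4): a = 0

Step 5 divides both sides by (a - 4). However, since a = 4, we have (a - 4) = 0. Division by zero is undefined, making this step invalid.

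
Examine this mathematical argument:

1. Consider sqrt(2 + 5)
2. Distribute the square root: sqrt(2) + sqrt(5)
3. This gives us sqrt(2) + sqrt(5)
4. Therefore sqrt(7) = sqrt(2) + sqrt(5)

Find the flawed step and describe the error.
Step 2: Distribute the square root: sqrt(2) + sqrt(5)

Step 2 incorrectly 'distributes' the square root over addition. The square root function does not distribute: sqrt(a + b) ≠ sqrt(a) + sqrt(b). In fact, sqrt(2 + 5) = sqrt(7) ≈ 2.6458, while sqrt(2) + sqrt(5) ≈ 3.6503.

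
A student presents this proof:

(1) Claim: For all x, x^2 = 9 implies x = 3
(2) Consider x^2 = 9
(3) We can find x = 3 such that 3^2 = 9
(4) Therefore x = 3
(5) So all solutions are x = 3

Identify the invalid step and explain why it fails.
Step 4: Therefore x = 3

Step 4 incorrectly concludes that x = 3 is the only solution. The proof shows that x = 3 is A solution (existence), but does not show it is the ONLY solution (uniqueness). In fact, x = -3 is also a solution since (-3)^2 = 9. Finding one solution doesn't prove there are no others.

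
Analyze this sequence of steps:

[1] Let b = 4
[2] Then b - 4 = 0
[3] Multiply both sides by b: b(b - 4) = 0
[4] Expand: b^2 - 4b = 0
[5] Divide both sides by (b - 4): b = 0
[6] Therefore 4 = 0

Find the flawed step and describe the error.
Step 5: Divide both sides by (b - 4): b = 0

Step 5 divides both sides by (b - 4). However, since b = 4, we have (b - 4) = 0. Division by zero is undefined, making this step invalid.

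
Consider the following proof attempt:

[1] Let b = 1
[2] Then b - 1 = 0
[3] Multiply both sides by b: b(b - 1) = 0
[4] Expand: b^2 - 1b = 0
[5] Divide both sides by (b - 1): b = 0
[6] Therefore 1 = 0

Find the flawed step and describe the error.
Step 5: Divide both sides by (b - 1): b = 0

Step 5 divides both sides by (b - 1). However, since b = 1, we have (b - 1) = 0. Division by zero is undefined, making this step invalid.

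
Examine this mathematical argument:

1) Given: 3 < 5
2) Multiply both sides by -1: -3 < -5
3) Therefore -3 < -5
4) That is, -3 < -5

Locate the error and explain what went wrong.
Step 2: Multiply both sides by -1: -3 < -5

Step 2 multiplies both sides by -1 but fails to reverse the inequality sign. When multiplying (or dividing) an inequality by a negative number, the direction must be reversed. Since 3 < 5, we should get -3 > -5, i.e., -3 > -5.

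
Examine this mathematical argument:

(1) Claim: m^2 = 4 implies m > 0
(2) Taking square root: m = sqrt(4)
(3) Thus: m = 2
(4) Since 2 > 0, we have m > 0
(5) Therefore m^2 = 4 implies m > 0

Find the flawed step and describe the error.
Step 2: Taking square root: m = sqrt(4)

Step 2 takes the square root and assumes the positive root only. The equation m^2 = 4 actually has two solutions: m = 2 and m = -2. The proof silently assumes m > 0 without justification, then uses this assumption to conclude m > 0, which is circular. The counterexample m = -2 shows the claim is false.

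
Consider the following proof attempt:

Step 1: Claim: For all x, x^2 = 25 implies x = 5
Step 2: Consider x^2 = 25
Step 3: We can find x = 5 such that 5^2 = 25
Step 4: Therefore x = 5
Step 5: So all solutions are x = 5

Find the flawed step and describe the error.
Step 4: Therefore x = 5

Step 4 incorrectly concludes that x = 5 is the only solution. The proof shows that x = 5 is A solution (existence), but does not show it is the ONLY solution (uniqueness). In fact, x = -5 is also a solution since (-5)^2 = 25. Finding one solution doesn't prove there are no others.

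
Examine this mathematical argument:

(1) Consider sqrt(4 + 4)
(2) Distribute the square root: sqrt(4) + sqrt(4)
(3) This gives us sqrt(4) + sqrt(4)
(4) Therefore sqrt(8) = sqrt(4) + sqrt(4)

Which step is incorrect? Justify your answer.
Step 2: Distribute the square root: sqrt(4) + sqrt(4)

Step 2 incorrectly 'distributes' the square root over addition. The square root function does not distribute: sqrt(a + b) ≠ sqrt(a) + sqrt(b). In fact, sqrt(4 + 4) = sqrt(8) ≈ 2.8284, while sqrt(4) + sqrt(4) ≈ 4.0000.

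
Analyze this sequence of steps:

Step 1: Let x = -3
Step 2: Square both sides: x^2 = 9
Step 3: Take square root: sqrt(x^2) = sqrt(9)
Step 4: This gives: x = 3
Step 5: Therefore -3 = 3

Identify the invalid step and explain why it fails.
Step 4: This gives: x = 3

Step 4 incorrectly states that sqrt(x^2) = x. The correct identity is sqrt(x^2) = |x|. Since x = -3 < 0, we have sqrt(x^2) = |-3| = 3, not x = -3.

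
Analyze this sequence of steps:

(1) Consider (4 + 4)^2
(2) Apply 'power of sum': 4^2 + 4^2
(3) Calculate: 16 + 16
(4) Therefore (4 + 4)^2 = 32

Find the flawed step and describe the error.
Step 2: Apply 'power of sum': 4^2 + 4^2

Step 2 incorrectly applies a non-existent rule '(a+b)^n = a^n + b^n'. This is false in general. The correct expansion uses the binomial theorem. The actual value is (4 + 4)^2 = 8^2 = 64, not 32.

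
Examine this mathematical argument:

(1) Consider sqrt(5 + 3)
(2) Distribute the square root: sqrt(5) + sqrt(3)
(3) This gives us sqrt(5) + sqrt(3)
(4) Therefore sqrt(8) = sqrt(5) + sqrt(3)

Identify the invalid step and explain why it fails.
Step 2: Distribute the square root: sqrt(5) + sqrt(3)

Step 2 incorrectly 'distributes' the square root over addition. The square root function does not distribute: sqrt(a + b) ≠ sqrt(a) + sqrt(b). In fact, sqrt(5 + 3) = sqrt(8) ≈ 2.8284, while sqrt(5) + sqrt(3) ≈ 3.9681.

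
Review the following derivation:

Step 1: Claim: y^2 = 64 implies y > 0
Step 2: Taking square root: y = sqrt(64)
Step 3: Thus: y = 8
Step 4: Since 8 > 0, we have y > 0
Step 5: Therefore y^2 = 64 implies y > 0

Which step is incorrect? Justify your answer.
Step 2: Taking square root: y = sqrt(64)

Step 2 takes the square root and assumes the positive root only. The equation y^2 = 64 actually has two solutions: y = 8 and y = -8. The proof silently assumes y > 0 without justification, then uses this assumption to conclude y > 0, which is circular. The counterexample y = -8 shows the claim is false.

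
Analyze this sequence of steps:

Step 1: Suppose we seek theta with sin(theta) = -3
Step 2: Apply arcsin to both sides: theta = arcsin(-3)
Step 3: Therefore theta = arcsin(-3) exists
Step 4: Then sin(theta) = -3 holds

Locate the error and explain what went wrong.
Step 2: Apply arcsin to both sides: theta = arcsin(-3)

Step 2 applies arcsin to -3. However, arcsin(x) is only defined for x in [-1, 1] because sin(theta) can only produce values in that range. Since |-3| > 1, arcsin(-3) is undefined. There is no angle whose sine equals -3.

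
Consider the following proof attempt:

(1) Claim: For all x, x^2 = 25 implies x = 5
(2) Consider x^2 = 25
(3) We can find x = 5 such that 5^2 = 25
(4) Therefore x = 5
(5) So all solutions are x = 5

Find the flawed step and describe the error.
Step 4: Therefore x = 5

Step 4 incorrectly concludes that x = 5 is the only solution. The proof shows that x = 5 is A solution (existence), but does not show it is the ONLY solution (uniqueness). In fact, x = -5 is also a solution since (-5)^2 = 25. Finding one solution doesn't prove there are no others.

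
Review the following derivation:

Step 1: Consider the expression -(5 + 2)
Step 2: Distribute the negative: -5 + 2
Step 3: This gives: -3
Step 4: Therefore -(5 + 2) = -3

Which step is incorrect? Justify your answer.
Step 2: Distribute the negative: -5 + 2

Step 2 incorrectly distributes the negative sign. The correct distribution is -(5 + 2) = -5 - 2 = -7. The negative must be applied to both terms, not just the first. The error treats -(5 + 2) as -5 + 2, which equals -3 instead of -7.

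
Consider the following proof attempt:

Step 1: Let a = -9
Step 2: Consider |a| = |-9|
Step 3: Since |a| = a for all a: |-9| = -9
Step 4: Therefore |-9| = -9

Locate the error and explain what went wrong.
Step 3: Since |a| = a for all a: |-9| = -9

Step 3 incorrectly states that |a| = a for all a. The correct definition is |a| = a when a >= 0, and |a| = -a when a < 0. Since -9 < 0, we have |-9| = -(-9) = 9, not -9.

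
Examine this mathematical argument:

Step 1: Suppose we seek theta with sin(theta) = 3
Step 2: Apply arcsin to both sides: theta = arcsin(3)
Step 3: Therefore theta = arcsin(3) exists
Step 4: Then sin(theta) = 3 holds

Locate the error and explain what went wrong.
Step 2: Apply arcsin to both sides: theta = arcsin(3)

Step 2 applies arcsin to 3. However, arcsin(x) is only defined for x in [-1, 1] because sin(theta) can only produce values in that range. Since |3| > 1, arcsin(3) is undefined. There is no angle whose sine equals 3.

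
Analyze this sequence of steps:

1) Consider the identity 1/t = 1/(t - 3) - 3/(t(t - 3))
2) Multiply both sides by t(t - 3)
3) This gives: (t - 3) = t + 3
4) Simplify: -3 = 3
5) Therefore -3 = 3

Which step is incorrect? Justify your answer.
Step 3: This gives: (t - 3) = t + 3

Step 3 makes a sign error when clearing denominators. Multiplying -3/(t(t - 3)) by t(t - 3) gives -3, not +3. The correct result is (t - 3) = t - 3, which is trivially true, not (t - 3) = t + 3. (Step 1 is a valid identity: 1/(t - 3) - 3/(t(t - 3)) = (t - 3)/(t(t - 3)) = 1/t.)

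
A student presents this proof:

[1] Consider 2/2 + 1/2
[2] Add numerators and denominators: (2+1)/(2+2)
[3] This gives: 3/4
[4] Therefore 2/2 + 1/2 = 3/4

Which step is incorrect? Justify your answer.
Step 2: Add numerators and denominators: (2+1)/(2+2)

Step 2 incorrectly adds fractions by separately adding numerators and denominators. This is wrong. The correct method requires a common denominator: 2/2 + 1/2 = (2×2 + 1×2)/(2×2) = 6/4 = 3/2. The method used gives 3/4, which is different.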